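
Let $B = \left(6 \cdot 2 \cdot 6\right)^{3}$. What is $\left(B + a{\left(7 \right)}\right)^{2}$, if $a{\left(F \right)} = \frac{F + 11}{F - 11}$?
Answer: $\frac{557242841169}{4} \approx 1.3931 \cdot 10^{11}$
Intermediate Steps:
$a{\left(F \right)} = \frac{11 + F}{-11 + F}$
$B = 373248$ ($B = \left(12 \cdot 6\right)^{3} = 72^{3} = 373248$)
$\left(B + a{\left(7 \right)}\right)^{2} = \left(373248 + \frac{11 + 7}{-11 + 7}\right)^{2} = \left(373248 + \frac{1}{-4} \cdot 18\right)^{2} = \left(373248 - \frac{9}{2}\right)^{2} = \left(\frac{746487}{2}\right)^{2} = \frac{557242841169}{4}$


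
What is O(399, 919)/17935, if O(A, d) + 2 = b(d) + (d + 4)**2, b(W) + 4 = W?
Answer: 852842/17935 ≈ 47.552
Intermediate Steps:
b(W) = -4 + W
O(A, d) = -6 + d + (4 + d)**2 (O(A, d) = -2 + ((-4 + d) + (d + 4)**2) = -2 + ((-4 + d) + (4 + d)**2) = -2 + (-4 + d + (4 + d)**2) = -6 + d + (4 + d)**2)
O(399, 919)/17935 = (-6 + 919 + (4 + 919)**2)/17935 = (-6 + 919 + 923**2)*(1/17935) = (-6 + 919 + 851929)*(1/17935) = 852842*(1/17935) = 852842/17935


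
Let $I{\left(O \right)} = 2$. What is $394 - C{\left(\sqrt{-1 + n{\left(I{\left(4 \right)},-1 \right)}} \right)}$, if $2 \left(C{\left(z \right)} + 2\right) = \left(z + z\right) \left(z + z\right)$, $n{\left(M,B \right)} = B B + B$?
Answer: $398$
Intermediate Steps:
$n{\left(M,B \right)} = B + B^{2}$ ($n{\left(M,B \right)} = B^{2} + B = B + B^{2}$)
$C{\left(z \right)} = -2 + 2 z^{2}$ ($C{\left(z \right)} = -2 + \frac{\left(z + z\right) \left(z + z\right)}{2} = -2 + \frac{2 z 2 z}{2} = -2 + \frac{4 z^{2}}{2} = -2 + 2 z^{2}$)
$394 - C{\left(\sqrt{-1 + n{\left(I{\left(4 \right)},-1 \right)}} \right)} = 394 - \left(-2 + 2 \left(\sqrt{-1 - \left(1 - 1\right)}\right)^{2}\right) = 394 - \left(-2 + 2 \left(\sqrt{-1 - 0}\right)^{2}\right) = 394 - \left(-2 + 2 \left(\sqrt{-1 + 0}\right)^{2}\right) = 394 - \left(-2 + 2 \left(\sqrt{-1}\right)^{2}\right) = 394 - \left(-2 + 2 i^{2}\right) = 394 - \left(-2 + 2 \left(-1\right)\right) = 394 - \left(-2 - 2\right) = 394 - -4 = 394 + 4 = 398$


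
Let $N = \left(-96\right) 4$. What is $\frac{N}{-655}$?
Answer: $\frac{384}{655} \approx 0.58626$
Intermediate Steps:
$N = -384$
$\frac{N}{-655} = - \frac{384}{-655} = \left(-384\right) \left(- \frac{1}{655}\right) = \frac{384}{655}$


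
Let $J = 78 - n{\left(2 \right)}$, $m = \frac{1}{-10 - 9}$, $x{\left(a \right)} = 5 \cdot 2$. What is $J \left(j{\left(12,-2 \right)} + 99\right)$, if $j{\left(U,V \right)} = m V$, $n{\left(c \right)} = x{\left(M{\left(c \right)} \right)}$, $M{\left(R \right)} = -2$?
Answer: $\frac{128044}{19} \approx 6739.2$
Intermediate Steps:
$x{\left(a \right)} = 10$
$m = - \frac{1}{19}$ ($m = \frac{1}{-19} = - \frac{1}{19} \approx -0.052632$)
$n{\left(c \right)} = 10$
$j{\left(U,V \right)} = - \frac{V}{19}$
$J = 68$ ($J = 78 - 10 = 68$)
$J \left(j{\left(12,-2 \right)} + 99\right) = 68 \left(\left(- \frac{1}{19}\right) \left(-2\right) + 99\right) = 68 \left(\frac{2}{19} + 99\right) = 68 \cdot \frac{1883}{19} = \frac{128044}{19}$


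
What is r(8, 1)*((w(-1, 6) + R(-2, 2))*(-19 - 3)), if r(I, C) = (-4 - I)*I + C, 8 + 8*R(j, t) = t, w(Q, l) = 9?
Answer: 34485/2 ≈ 17243.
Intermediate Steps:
R(j, t) = -1 + t/8
r(I, C) = C + I*(-4 - I) (r(I, C) = I*(-4 - I) + C = C + I*(-4 - I))
r(8, 1)*((w(-1, 6) + R(-2, 2))*(-19 - 3)) = (1 - 1*8² - 4*8)*((9 + (-1 + (⅛)*2))*(-19 - 3)) = (1 - 1*64 - 32)*((9 + (-1 + ¼))*(-22)) = (1 - 64 - 32)*((9 - ¾)*(-22)) = -3135*(-22)/4 = -95*(-363/2) = 34485/2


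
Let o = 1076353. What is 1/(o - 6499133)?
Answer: -1/5422780 ≈ -1.8441e-7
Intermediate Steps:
1/(o - 6499133) = 1/(1076353 - 6499133) = 1/(-5422780) = -1/5422780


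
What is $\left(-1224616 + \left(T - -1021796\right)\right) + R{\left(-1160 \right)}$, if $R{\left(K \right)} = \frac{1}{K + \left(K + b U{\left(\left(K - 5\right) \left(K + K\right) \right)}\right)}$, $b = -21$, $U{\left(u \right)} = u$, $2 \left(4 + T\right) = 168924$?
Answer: $- \frac{6718359685441}{56761120} \approx -1.1836 \cdot 10^{5}$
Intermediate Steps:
$T = 84458$ ($T = -4 + \frac{1}{2} \cdot 168924 = -4 + 84462 = 84458$)
$R{\left(K \right)} = \frac{1}{2 K - 42 K \left(-5 + K\right)}$ ($R{\left(K \right)} = \frac{1}{K + \left(K - 21 \left(K - 5\right) \left(K + K\right)\right)} = \frac{1}{K + \left(K - 21 \left(-5 + K\right) 2 K\right)} = \frac{1}{K - \left(- K + 21 \cdot 2 K \left(-5 + K\right)\right)} = \frac{1}{K - \left(- K + 42 K \left(-5 + K\right)\right)} = \frac{1}{2 K - 42 K \left(-5 + K\right)}$)
$\left(-1224616 + \left(T - -1021796\right)\right) + R{\left(-1160 \right)} = \left(-1224616 + \left(84458 - -1021796\right)\right) - \frac{1}{2 \left(-1160\right) \left(-106 + 21 \left(-1160\right)\right)} = \left(-1224616 + \left(84458 + 1021796\right)\right) - - \frac{1}{2320 \left(-106 - 24360\right)} = \left(-1224616 + 1106254\right) - - \frac{1}{2320 \left(-24466\right)} = -118362 - \left(- \frac{1}{2320}\right) \left(- \frac{1}{24466}\right) = -118362 - \frac{1}{56761120} = - \frac{6718359685441}{56761120}$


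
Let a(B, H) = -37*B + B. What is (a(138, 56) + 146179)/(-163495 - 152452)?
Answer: -141211/315947 ≈ -0.44695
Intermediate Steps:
a(B, H) = -36*B
(a(138, 56) + 146179)/(-163495 - 152452) = (-36*138 + 146179)/(-163495 - 152452) = (-4968 + 146179)/(-315947) = 141211*(-1/315947) = -141211/315947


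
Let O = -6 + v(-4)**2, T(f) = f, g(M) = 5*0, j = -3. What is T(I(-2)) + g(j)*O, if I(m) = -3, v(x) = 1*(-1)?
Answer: -3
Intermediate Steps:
v(x) = -1
g(M) = 0
O = -5 (O = -6 + (-1)**2 = -6 + 1 = -5)
T(I(-2)) + g(j)*O = -3 + 0*(-5) = -3 + 0 = -3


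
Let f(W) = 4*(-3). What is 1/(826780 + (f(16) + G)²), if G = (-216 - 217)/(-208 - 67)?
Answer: 75625/62533457189 ≈ 1.2094e-6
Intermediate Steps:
f(W) = -12
G = 433/275 (G = -433/(-275) = -433*(-1/275) = 433/275 ≈ 1.5745)
1/(826780 + (f(16) + G)²) = 1/(826780 + (-12 + 433/275)²) = 1/(826780 + (-2867/275)²) = 1/(826780 + 8219689/75625) = 1/(62533457189/75625) = 75625/62533457189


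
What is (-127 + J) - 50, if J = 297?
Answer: 120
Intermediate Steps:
(-127 + J) - 50 = (-127 + 297) - 50 = 170 - 50 = 120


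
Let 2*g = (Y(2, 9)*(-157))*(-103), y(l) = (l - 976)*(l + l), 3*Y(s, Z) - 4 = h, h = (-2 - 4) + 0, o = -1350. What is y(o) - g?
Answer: 18856771/3 ≈ 6.2856e+6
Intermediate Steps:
h = -6 (h = -6 + 0 = -6)
Y(s, Z) = -⅔ (Y(s, Z) = 4/3 + (⅓)*(-6) = 4/3 - 2 = -⅔)
y(l) = 2*l*(-976 + l) (y(l) = (-976 + l)*(2*l) = 2*l*(-976 + l))
g = -16171/3 (g = (-⅔*(-157)*(-103))/2 = ((314/3)*(-103))/2 = (½)*(-32342/3) = -16171/3 ≈ -5390.3)
y(o) - g = 2*(-1350)*(-976 - 1350) - 1*(-16171/3) = 2*(-1350)*(-2326) + 16171/3 = 6280200 + 16171/3 = 18856771/3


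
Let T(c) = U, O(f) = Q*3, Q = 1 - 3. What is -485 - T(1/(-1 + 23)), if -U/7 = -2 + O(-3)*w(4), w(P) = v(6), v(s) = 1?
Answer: -541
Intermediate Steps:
w(P) = 1
Q = -2
O(f) = -6 (O(f) = -2*3 = -6)
U = 56 (U = -7*(-2 - 6*1) = -7*(-2 - 6) = -7*(-8) = 56)
T(c) = 56
-485 - T(1/(-1 + 23)) = -485 - 1*56 = -485 - 56 = -541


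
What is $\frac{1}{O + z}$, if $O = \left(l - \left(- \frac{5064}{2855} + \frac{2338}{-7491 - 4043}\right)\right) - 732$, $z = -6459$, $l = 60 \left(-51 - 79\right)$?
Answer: $- \frac{16464785}{246791050352} \approx -6.6716 \cdot 10^{-5}$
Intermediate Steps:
$l = -7800$ ($l = 60 \left(-130\right) = -7800$)
$O = - \frac{140445004037}{16464785}$ ($O = \left(-7800 - \left(- \frac{5064}{2855} + \frac{2338}{-7491 - 4043}\right)\right) - 732 = \left(-7800 - \left(- \frac{5064}{2855} + \frac{2338}{-11534}\right)\right) - 732 = \left(-7800 + \left(\left(-2338\right) \left(- \frac{1}{11534}\right) + \frac{5064}{2855}\right)\right) - 732 = \left(-7800 + \left(\frac{1169}{5767} + \frac{5064}{2855}\right)\right) - 732 = \left(-7800 + \frac{32541583}{16464785}\right) - 732 = - \frac{128392781417}{16464785} - 732 = - \frac{140445004037}{16464785} \approx -8530.0$)
$\frac{1}{O + z} = \frac{1}{- \frac{140445004037}{16464785} - 6459} = \frac{1}{- \frac{246791050352}{16464785}} = - \frac{16464785}{246791050352}$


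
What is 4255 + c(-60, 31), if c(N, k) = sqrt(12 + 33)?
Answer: 4255 + 3*sqrt(5) ≈ 4261.7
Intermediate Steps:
c(N, k) = 3*sqrt(5) (c(N, k) = sqrt(45) = 3*sqrt(5))
4255 + c(-60, 31) = 4255 + 3*sqrt(5)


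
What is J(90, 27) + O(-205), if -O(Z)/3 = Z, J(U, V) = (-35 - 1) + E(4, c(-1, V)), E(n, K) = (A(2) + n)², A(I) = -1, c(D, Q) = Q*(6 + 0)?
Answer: 588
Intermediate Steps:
c(D, Q) = 6*Q (c(D, Q) = Q*6 = 6*Q)
E(n, K) = (-1 + n)²
J(U, V) = -27 (J(U, V) = (-35 - 1) + (-1 + 4)² = -36 + 3² = -36 + 9 = -27)
O(Z) = -3*Z
J(90, 27) + O(-205) = -27 - 3*(-205) = -27 + 615 = 588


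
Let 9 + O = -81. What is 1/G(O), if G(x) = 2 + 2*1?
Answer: 1/4 ≈ 0.25000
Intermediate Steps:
O = -90 (O = -9 - 81 = -90)
G(x) = 4 (G(x) = 2 + 2 = 4)
1/G(O) = 1/4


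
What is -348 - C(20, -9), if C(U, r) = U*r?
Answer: -168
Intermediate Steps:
-348 - C(20, -9) = -348 - 20*(-9) = -348 - 1*(-180) = -348 + 180 = -168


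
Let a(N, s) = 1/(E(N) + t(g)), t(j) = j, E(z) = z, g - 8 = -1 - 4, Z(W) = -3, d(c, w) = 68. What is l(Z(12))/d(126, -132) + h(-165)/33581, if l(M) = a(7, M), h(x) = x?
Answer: -78619/22835080 ≈ -0.0034429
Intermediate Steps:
g = 3 (g = 8 + (-1 - 4) = 8 - 5 = 3)
a(N, s) = 1/(3 + N) (a(N, s) = 1/(N + 3) = 1/(3 + N))
l(M) = ⅒ (l(M) = 1/(3 + 7) = 1/10 = ⅒)
l(Z(12))/d(126, -132) + h(-165)/33581 = (⅒)/68 - 165/33581 = (⅒)*(1/68) - 165*1/33581 = 1/680 - 165/33581 = -78619/22835080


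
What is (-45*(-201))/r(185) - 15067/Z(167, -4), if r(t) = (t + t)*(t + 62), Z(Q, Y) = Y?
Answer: 137700931/36556 ≈ 3766.8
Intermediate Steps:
r(t) = 2*t*(62 + t) (r(t) = (2*t)*(62 + t) = 2*t*(62 + t))
(-45*(-201))/r(185) - 15067/Z(167, -4) = (-45*(-201))/((2*185*(62 + 185))) - 15067/(-4) = 9045/((2*185*247)) - 15067*(-¼) = 9045/91390 + 15067/4 = 9045*(1/91390) + 15067/4 = 1809/18278 + 15067/4 = 137700931/36556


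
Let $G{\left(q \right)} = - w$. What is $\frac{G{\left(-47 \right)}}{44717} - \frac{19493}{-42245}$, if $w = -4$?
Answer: $\frac{871837461}{1889069665} \approx 0.46152$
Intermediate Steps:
$G{\left(q \right)} = 4$ ($G{\left(q \right)} = \left(-1\right) \left(-4\right) = 4$)
$\frac{G{\left(-47 \right)}}{44717} - \frac{19493}{-42245} = \frac{4}{44717} - \frac{19493}{-42245} = 4 \cdot \frac{1}{44717} - - \frac{19493}{42245} = \frac{4}{44717} + \frac{19493}{42245} = \frac{871837461}{1889069665}$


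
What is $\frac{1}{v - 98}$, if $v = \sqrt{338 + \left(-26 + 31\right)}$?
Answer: $- \frac{2}{189} - \frac{\sqrt{7}}{1323} \approx -0.012582$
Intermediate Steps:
$v = 7 \sqrt{7}$ ($v = \sqrt{338 + 5} = \sqrt{343} = 7 \sqrt{7} \approx 18.52$)
$\frac{1}{v - 98} = \frac{1}{7 \sqrt{7} - 98} = \frac{1}{-98 + 7 \sqrt{7}}$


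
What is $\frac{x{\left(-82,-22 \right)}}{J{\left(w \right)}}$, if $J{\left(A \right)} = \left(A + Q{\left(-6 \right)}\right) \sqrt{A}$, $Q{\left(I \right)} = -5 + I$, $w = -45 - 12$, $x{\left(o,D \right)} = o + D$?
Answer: $- \frac{26 i \sqrt{57}}{969} \approx - 0.20258 i$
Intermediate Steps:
$x{\left(o,D \right)} = D + o$
$w = -57$
$J{\left(A \right)} = \sqrt{A} \left(-11 + A\right)$ ($J{\left(A \right)} = \left(A - 11\right) \sqrt{A} = \left(-11 + A\right) \sqrt{A} = \sqrt{A} \left(-11 + A\right)$)
$\frac{x{\left(-82,-22 \right)}}{J{\left(w \right)}} = \frac{-22 - 82}{\sqrt{-57} \left(-11 - 57\right)} = - \frac{104}{i \sqrt{57} \left(-68\right)} = - \frac{104}{\left(-68\right) i \sqrt{57}} = - 104 \frac{i \sqrt{57}}{3876} = - \frac{26 i \sqrt{57}}{969}$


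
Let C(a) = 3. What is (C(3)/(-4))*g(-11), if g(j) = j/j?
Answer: -¾ ≈ -0.75000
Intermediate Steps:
g(j) = 1
(C(3)/(-4))*g(-11) = (3/(-4))*1 = (3*(-¼))*1 = -¾*1 = -¾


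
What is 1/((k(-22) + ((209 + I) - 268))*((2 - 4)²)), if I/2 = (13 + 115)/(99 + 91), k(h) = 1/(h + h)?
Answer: -1045/241083 ≈ -0.0043346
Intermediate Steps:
k(h) = 1/(2*h)
I = 128/95 (I = 2*((13 + 115)/(99 + 91)) = 2*(128/190) = 2*(128*(1/190)) = 2*(64/95) = 128/95 ≈ 1.3474)
1/((k(-22) + ((209 + I) - 268))*((2 - 4)²)) = 1/(((½)/(-22) + ((209 + 128/95) - 268))*((2 - 4)²)) = 1/(((½)*(-1/22) + (19983/95 - 268))*((-2)²)) = 1/(-1/44 - 5477/95*4) = (¼)/(-241083/4180) = -4180/241083*¼ = -1045/241083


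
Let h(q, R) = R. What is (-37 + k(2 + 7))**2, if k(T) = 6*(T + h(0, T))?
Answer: 5041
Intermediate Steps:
k(T) = 12*T (k(T) = 6*(T + T) = 6*(2*T) = 12*T)
(-37 + k(2 + 7))**2 = (-37 + 12*(2 + 7))**2 = (-37 + 12*9)**2 = (-37 + 108)**2 = 71**2 = 5041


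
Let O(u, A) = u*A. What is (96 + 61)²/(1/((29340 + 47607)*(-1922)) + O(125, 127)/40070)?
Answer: 7303545298170381/117389379359 ≈ 62216.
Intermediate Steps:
O(u, A) = A*u
(96 + 61)²/(1/((29340 + 47607)*(-1922)) + O(125, 127)/40070) = (96 + 61)²/(1/((29340 + 47607)*(-1922)) + (127*125)/40070) = 157²/(-1/1922/76947 + 15875*(1/40070)) = 24649/((1/76947)*(-1/1922) + 3175/8014) = 24649/(-1/147892134 + 3175/8014) = 24649/(117389379359/296301890469) = 24649*(296301890469/117389379359) = 7303545298170381/117389379359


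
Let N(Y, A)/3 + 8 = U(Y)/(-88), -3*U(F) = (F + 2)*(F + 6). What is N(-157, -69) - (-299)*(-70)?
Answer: -1820547/88 ≈ -20688.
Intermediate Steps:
U(F) = -(2 + F)*(6 + F)/3 (U(F) = -(F + 2)*(F + 6)/3 = -(2 + F)*(6 + F)/3)
N(Y, A) = -525/22 + Y/11 + Y²/88 (N(Y, A) = -24 + 3*((-4 - 8*Y/3 - Y²/3)/(-88)) = -24 + 3*((-4 - 8*Y/3 - Y²/3)*(-1/88)) = -24 + 3*(1/22 + Y/33 + Y²/264) = -24 + (3/22 + Y/11 + Y²/88) = -525/22 + Y/11 + Y²/88)
N(-157, -69) - (-299)*(-70) = (-525/22 + (1/11)*(-157) + (1/88)*(-157)²) - (-299)*(-70) = (-525/22 - 157/11 + (1/88)*24649) - 1*20930 = (-525/22 - 157/11 + 24649/88) - 20930 = 21293/88 - 20930 = -1820547/88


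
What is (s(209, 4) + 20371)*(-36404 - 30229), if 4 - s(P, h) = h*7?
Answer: -1355781651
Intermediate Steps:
s(P, h) = 4 - 7*h (s(P, h) = 4 - h*7 = 4 - 7*h)
(s(209, 4) + 20371)*(-36404 - 30229) = ((4 - 7*4) + 20371)*(-36404 - 30229) = ((4 - 28) + 20371)*(-66633) = (-24 + 20371)*(-66633) = 20347*(-66633) = -1355781651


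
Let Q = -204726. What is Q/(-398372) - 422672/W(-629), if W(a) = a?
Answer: 84254731319/125287994 ≈ 672.49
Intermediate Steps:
Q/(-398372) - 422672/W(-629) = -204726/(-398372) - 422672/(-629) = -204726*(-1/398372) - 422672*(-1/629) = 102363/199186 + 422672/629 = 84254731319/125287994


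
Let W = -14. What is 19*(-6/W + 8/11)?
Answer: 1691/77 ≈ 21.961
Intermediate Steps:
19*(-6/W + 8/11) = 19*(-6/(-14) + 8/11) = 19*(-6*(-1/14) + 8*(1/11)) = 19*(3/7 + 8/11) = 19*(89/77) = 1691/77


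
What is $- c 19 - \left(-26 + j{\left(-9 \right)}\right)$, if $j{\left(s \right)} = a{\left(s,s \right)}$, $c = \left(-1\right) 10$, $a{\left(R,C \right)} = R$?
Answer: $225$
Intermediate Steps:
$c = -10$
$j{\left(s \right)} = s$
$- c 19 - \left(-26 + j{\left(-9 \right)}\right) = \left(-1\right) \left(-10\right) 19 + \left(26 - -9\right) = 10 \cdot 19 + \left(26 + 9\right) = 190 + 35 = 225$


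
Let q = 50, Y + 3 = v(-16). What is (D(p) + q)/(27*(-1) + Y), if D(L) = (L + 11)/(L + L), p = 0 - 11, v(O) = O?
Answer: -25/23 ≈ -1.0870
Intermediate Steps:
Y = -19 (Y = -3 - 16 = -19)
p = -11
D(L) = (11 + L)/(2*L) (D(L) = (11 + L)/((2*L)) = (11 + L)*(1/(2*L)) = (11 + L)/(2*L))
(D(p) + q)/(27*(-1) + Y) = ((½)*(11 - 11)/(-11) + 50)/(27*(-1) - 19) = ((½)*(-1/11)*0 + 50)/(-27 - 19) = (0 + 50)/(-46) = 50*(-1/46) = -25/23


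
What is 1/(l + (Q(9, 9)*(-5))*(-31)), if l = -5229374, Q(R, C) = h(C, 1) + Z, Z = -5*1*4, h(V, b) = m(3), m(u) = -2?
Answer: -1/5232784 ≈ -1.9110e-7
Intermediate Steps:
h(V, b) = -2
Z = -20 (Z = -5*4 = -20)
Q(R, C) = -22 (Q(R, C) = -2 - 20 = -22)
1/(l + (Q(9, 9)*(-5))*(-31)) = 1/(-5229374 - 22*(-5)*(-31)) = 1/(-5229374 + 110*(-31)) = 1/(-5229374 - 3410) = 1/(-5232784) = -1/5232784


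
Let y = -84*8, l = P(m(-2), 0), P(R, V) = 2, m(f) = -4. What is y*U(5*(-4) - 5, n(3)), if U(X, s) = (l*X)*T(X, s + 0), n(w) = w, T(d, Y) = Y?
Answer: 100800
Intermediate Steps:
l = 2
U(X, s) = 2*X*s (U(X, s) = (2*X)*(s + 0) = (2*X)*s = 2*X*s)
y = -672
y*U(5*(-4) - 5, n(3)) = -1344*(5*(-4) - 5)*3 = -1344*(-20 - 5)*3 = -1344*(-25)*3 = -672*(-150) = 100800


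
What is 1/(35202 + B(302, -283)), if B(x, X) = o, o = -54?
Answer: 1/35148 ≈ 2.8451e-5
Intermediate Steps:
B(x, X) = -54
1/(35202 + B(302, -283)) = 1/(35202 - 54) = 1/35148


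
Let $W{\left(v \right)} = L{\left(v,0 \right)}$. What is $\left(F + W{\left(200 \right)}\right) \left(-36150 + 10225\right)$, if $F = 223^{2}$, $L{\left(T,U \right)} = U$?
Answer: $-1289224325$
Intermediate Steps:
$F = 49729$
$W{\left(v \right)} = 0$
$\left(F + W{\left(200 \right)}\right) \left(-36150 + 10225\right) = \left(49729 + 0\right) \left(-36150 + 10225\right) = 49729 \left(-25925\right) = -1289224325$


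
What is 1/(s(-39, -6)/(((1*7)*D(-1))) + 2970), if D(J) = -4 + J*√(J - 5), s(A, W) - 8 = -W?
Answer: 16333/48503071 - I*√6/97006142 ≈ 0.00033674 - 2.5251e-8*I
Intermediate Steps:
s(A, W) = 8 - W
D(J) = -4 + J*√(-5 + J)
1/(s(-39, -6)/(((1*7)*D(-1))) + 2970) = 1/((8 - 1*(-6))/(((1*7)*(-4 - √(-5 - 1)))) + 2970) = 1/((8 + 6)/((7*(-4 - √(-6)))) + 2970) = 1/(14/((7*(-4 - I*√6))) + 2970) = 1/(14/(-28 - 7*I*√6) + 2970) = 1/(2970 + 14/(-28 - 7*I*√6))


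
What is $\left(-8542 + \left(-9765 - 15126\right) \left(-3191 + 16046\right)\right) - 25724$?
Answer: $-320008071$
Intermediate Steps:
$\left(-8542 + \left(-9765 - 15126\right) \left(-3191 + 16046\right)\right) - 25724 = \left(-8542 - 319973805\right) - 25724 = -319982347 - 25724 = -320008071$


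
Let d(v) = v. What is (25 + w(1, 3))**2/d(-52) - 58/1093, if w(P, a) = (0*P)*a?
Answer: -686141/56836 ≈ -12.072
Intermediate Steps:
w(P, a) = 0 (w(P, a) = 0*a = 0)
(25 + w(1, 3))**2/d(-52) - 58/1093 = (25 + 0)**2/(-52) - 58/1093 = 25**2*(-1/52) - 58*1/1093 = 625*(-1/52) - 58/1093 = -625/52 - 58/1093 = -686141/56836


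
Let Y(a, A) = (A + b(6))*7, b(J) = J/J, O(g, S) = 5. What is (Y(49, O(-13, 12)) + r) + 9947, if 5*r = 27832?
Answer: 77777/5 ≈ 15555.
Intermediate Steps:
r = 27832/5 (r = (1/5)*27832 = 27832/5 ≈ 5566.4)
b(J) = 1
Y(a, A) = 7 + 7*A (Y(a, A) = (A + 1)*7 = (1 + A)*7 = 7 + 7*A)
(Y(49, O(-13, 12)) + r) + 9947 = ((7 + 7*5) + 27832/5) + 9947 = ((7 + 35) + 27832/5) + 9947 = (42 + 27832/5) + 9947 = 28042/5 + 9947 = 77777/5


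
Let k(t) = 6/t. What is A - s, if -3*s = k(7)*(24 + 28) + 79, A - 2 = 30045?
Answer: 631852/21 ≈ 30088.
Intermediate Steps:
A = 30047 (A = 2 + 30045 = 30047)
s = -865/21 (s = -((6/7)*(24 + 28) + 79)/3 = -((6*(⅐))*52 + 79)/3 = -((6/7)*52 + 79)/3 = -(312/7 + 79)/3 = -⅓*865/7 = -865/21 ≈ -41.190)
A - s = 30047 - 1*(-865/21) = 30047 + 865/21 = 631852/21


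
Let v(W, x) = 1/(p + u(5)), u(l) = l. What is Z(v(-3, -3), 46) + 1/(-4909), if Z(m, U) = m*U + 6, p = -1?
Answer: 171813/9818 ≈ 17.500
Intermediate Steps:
v(W, x) = ¼ (v(W, x) = 1/(-1 + 5) = 1/4 = ¼)
Z(m, U) = 6 + U*m (Z(m, U) = U*m + 6 = 6 + U*m)
Z(v(-3, -3), 46) + 1/(-4909) = (6 + 46*(¼)) + 1/(-4909) = (6 + 23/2) - 1/4909 = 35/2 - 1/4909 = 171813/9818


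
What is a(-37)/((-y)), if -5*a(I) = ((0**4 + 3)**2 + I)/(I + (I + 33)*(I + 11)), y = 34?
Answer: -14/5695 ≈ -0.0024583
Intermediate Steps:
a(I) = -(9 + I)/(5*(I + (11 + I)*(33 + I))) (a(I) = -((0**4 + 3)**2 + I)/(5*(I + (I + 33)*(I + 11))) = -((0 + 3)**2 + I)/(5*(I + (33 + I)*(11 + I))) = -(3**2 + I)/(5*(I + (11 + I)*(33 + I))) = -(9 + I)/(5*(I + (11 + I)*(33 + I))))
a(-37)/((-y)) = ((-9 - 1*(-37))/(5*(363 + (-37)**2 + 45*(-37))))/((-1*34)) = ((-9 + 37)/(5*(363 + 1369 - 1665)))/(-34) = ((1/5)*28/67)*(-1/34) = ((1/5)*(1/67)*28)*(-1/34) = (28/335)*(-1/34) = -14/5695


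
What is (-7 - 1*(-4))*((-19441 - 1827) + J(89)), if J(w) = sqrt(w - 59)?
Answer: 63804 - 3*sqrt(30) ≈ 63788.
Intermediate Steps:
J(w) = sqrt(-59 + w)
(-7 - 1*(-4))*((-19441 - 1827) + J(89)) = (-7 - 1*(-4))*((-19441 - 1827) + sqrt(-59 + 89)) = (-7 + 4)*(-21268 + sqrt(30)) = -3*(-21268 + sqrt(30)) = 63804 - 3*sqrt(30)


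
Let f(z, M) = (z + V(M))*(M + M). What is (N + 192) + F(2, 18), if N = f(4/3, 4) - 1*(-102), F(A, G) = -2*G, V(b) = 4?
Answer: 902/3 ≈ 300.67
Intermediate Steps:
f(z, M) = 2*M*(4 + z) (f(z, M) = (z + 4)*(M + M) = (4 + z)*(2*M) = 2*M*(4 + z))
N = 434/3 (N = 2*4*(4 + 4/3) - 1*(-102) = 2*4*(4 + 4*(1/3)) + 102 = 2*4*(4 + 4/3) + 102 = 2*4*(16/3) + 102 = 128/3 + 102 = 434/3 ≈ 144.67)
(N + 192) + F(2, 18) = (434/3 + 192) - 2*18 = 1010/3 - 36 = 902/3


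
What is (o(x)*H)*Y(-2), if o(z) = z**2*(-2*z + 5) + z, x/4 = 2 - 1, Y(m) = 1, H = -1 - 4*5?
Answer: 924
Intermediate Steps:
H = -21 (H = -1 - 20 = -21)
x = 4 (x = 4*(2 - 1) = 4*1 = 4)
o(z) = z + z**2*(5 - 2*z) (o(z) = z**2*(5 - 2*z) + z = z + z**2*(5 - 2*z))
(o(x)*H)*Y(-2) = ((4*(1 - 2*4**2 + 5*4))*(-21))*1 = ((4*(1 - 2*16 + 20))*(-21))*1 = ((4*(1 - 32 + 20))*(-21))*1 = ((4*(-11))*(-21))*1 = -44*(-21)*1 = 924*1 = 924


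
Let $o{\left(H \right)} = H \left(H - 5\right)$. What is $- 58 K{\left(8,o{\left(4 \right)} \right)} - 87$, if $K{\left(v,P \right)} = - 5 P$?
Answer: $-1247$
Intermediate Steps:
$o{\left(H \right)} = H \left(-5 + H\right)$
$- 58 K{\left(8,o{\left(4 \right)} \right)} - 87 = - 58 \left(- 5 \cdot 4 \left(-5 + 4\right)\right) - 87 = - 58 \left(- 5 \cdot 4 \left(-1\right)\right) - 87 = - 58 \left(\left(-5\right) \left(-4\right)\right) - 87 = \left(-58\right) 20 - 87 = -1160 - 87 = -1247$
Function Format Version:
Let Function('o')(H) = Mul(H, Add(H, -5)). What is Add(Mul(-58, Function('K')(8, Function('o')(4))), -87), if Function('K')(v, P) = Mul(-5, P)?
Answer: -1247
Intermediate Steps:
Function('o')(H) = Mul(H, Add(-5, H))
Add(Mul(-58, Function('K')(8, Function('o')(4))), -87) = Add(Mul(-58, Mul(-5, Mul(4, Add(-5, 4)))), -87) = Add(Mul(-58, Mul(-5, Mul(4, -1))), -87) = Add(Mul(-58, Mul(-5, -4)), -87) = Add(Mul(-58, 20), -87) = Add(-1160, -87) = -1247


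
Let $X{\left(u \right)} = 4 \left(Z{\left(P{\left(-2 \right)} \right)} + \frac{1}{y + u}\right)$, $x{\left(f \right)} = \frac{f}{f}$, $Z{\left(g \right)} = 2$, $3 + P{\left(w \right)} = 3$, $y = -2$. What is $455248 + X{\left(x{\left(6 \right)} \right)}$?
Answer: $455252$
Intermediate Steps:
$P{\left(w \right)} = 0$ ($P{\left(w \right)} = -3 + 3 = 0$)
$x{\left(f \right)} = 1$
$X{\left(u \right)} = 8 + \frac{4}{-2 + u}$ ($X{\left(u \right)} = 4 \left(2 + \frac{1}{-2 + u}\right) = 8 + \frac{4}{-2 + u}$)
$455248 + X{\left(x{\left(6 \right)} \right)} = 455248 + \frac{4 \left(-3 + 2 \cdot 1\right)}{-2 + 1} = 455248 + \frac{4 \left(-3 + 2\right)}{-1} = 455248 + 4 \left(-1\right) \left(-1\right) = 455248 + 4 = 455252$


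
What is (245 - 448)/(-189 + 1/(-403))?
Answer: 81809/76168 ≈ 1.0741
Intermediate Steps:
(245 - 448)/(-189 + 1/(-403)) = -203/(-189 - 1/403) = -203/(-76168/403) = -203*(-403/76168) = 81809/76168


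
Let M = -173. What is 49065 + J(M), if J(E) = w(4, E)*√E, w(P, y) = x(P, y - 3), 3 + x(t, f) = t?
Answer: 49065 + I*√173 ≈ 49065.0 + 13.153*I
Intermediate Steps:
x(t, f) = -3 + t
w(P, y) = -3 + P
J(E) = √E (J(E) = (-3 + 4)*√E = 1*√E = √E)
49065 + J(M) = 49065 + √(-173) = 49065 + I*√173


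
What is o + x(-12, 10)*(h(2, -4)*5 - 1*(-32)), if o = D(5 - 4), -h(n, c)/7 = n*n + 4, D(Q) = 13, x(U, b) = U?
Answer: 2989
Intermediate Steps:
h(n, c) = -28 - 7*n² (h(n, c) = -7*(n*n + 4) = -7*(n² + 4) = -7*(4 + n²) = -28 - 7*n²)
o = 13
o + x(-12, 10)*(h(2, -4)*5 - 1*(-32)) = 13 - 12*((-28 - 7*2²)*5 - 1*(-32)) = 13 - 12*((-28 - 7*4)*5 + 32) = 13 - 12*((-28 - 28)*5 + 32) = 13 - 12*(-56*5 + 32) = 13 - 12*(-280 + 32) = 13 - 12*(-248) = 13 + 2976 = 2989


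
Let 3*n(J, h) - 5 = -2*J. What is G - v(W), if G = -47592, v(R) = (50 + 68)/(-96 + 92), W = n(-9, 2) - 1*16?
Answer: -95125/2 ≈ -47563.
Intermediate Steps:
n(J, h) = 5/3 - 2*J/3 (n(J, h) = 5/3 + (-2*J)/3 = 5/3 - 2*J/3)
W = -25/3 (W = (5/3 - ⅔*(-9)) - 1*16 = (5/3 + 6) - 16 = 23/3 - 16 = -25/3 ≈ -8.3333)
v(R) = -59/2 (v(R) = 118/(-4) = 118*(-¼) = -59/2)
G - v(W) = -47592 - 1*(-59/2) = -47592 + 59/2 = -95125/2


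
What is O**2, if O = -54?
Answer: 2916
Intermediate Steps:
O**2 = (-54)**2 = 2916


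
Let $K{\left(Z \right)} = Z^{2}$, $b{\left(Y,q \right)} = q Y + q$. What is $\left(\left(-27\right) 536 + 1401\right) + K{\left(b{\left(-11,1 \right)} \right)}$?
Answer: $-12971$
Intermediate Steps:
$b{\left(Y,q \right)} = q + Y q$ ($b{\left(Y,q \right)} = Y q + q = q + Y q$)
$\left(\left(-27\right) 536 + 1401\right) + K{\left(b{\left(-11,1 \right)} \right)} = \left(\left(-27\right) 536 + 1401\right) + \left(1 \left(1 - 11\right)\right)^{2} = \left(-14472 + 1401\right) + \left(1 \left(-10\right)\right)^{2} = -13071 + \left(-10\right)^{2} = -13071 + 100 = -12971$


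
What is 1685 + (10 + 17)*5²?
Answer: 2360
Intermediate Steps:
1685 + (10 + 17)*5² = 1685 + 27*25 = 1685 + 675 = 2360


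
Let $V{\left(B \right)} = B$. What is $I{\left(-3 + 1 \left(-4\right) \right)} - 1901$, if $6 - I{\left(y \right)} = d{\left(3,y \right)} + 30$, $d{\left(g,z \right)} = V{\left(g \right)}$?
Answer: $-1928$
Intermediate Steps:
$d{\left(g,z \right)} = g$
$I{\left(y \right)} = -27$ ($I{\left(y \right)} = 6 - \left(3 + 30\right) = 6 - 33 = -27$)
$I{\left(-3 + 1 \left(-4\right) \right)} - 1901 = -27 - 1901 = -1928$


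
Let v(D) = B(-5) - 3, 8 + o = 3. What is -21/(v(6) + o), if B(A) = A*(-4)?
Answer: -7/4 ≈ -1.7500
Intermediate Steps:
o = -5 (o = -8 + 3 = -5)
B(A) = -4*A
v(D) = 17 (v(D) = -4*(-5) - 3 = 20 - 3 = 17)
-21/(v(6) + o) = -21/(17 - 5) = -21/12 = -21*1/12 = -7/4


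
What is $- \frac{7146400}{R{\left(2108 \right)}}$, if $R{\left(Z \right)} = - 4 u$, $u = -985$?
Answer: $- \frac{357320}{197} \approx -1813.8$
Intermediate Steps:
$R{\left(Z \right)} = 3940$ ($R{\left(Z \right)} = \left(-4\right) \left(-985\right) = 3940$)
$- \frac{7146400}{R{\left(2108 \right)}} = - \frac{7146400}{3940} = \left(-7146400\right) \frac{1}{3940} = - \frac{357320}{197}$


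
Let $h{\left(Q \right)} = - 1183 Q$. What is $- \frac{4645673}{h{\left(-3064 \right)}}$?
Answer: $- \frac{4645673}{3624712} \approx -1.2817$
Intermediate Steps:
$- \frac{4645673}{h{\left(-3064 \right)}} = - \frac{4645673}{\left(-1183\right) \left(-3064\right)} = - \frac{4645673}{3624712}$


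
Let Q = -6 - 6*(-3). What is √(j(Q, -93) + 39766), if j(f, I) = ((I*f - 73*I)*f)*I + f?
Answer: I*√6291290 ≈ 2508.2*I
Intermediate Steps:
Q = 12 (Q = -6 + 18 = 12)
j(f, I) = f + I*f*(-73*I + I*f) (j(f, I) = ((-73*I + I*f)*f)*I + f = (f*(-73*I + I*f))*I + f = I*f*(-73*I + I*f) + f = f + I*f*(-73*I + I*f))
√(j(Q, -93) + 39766) = √(12*(1 - 73*(-93)² + 12*(-93)²) + 39766) = √(12*(1 - 73*8649 + 12*8649) + 39766) = √(12*(1 - 631377 + 103788) + 39766) = √(12*(-527588) + 39766) = √(-6331056 + 39766) = √(-6291290) = I*√6291290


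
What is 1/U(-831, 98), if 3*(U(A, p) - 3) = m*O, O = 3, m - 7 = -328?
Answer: -1/318 ≈ -0.0031447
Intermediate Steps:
m = -321 (m = 7 - 328 = -321)
U(A, p) = -318 (U(A, p) = 3 + (-321*3)/3 = 3 + (1/3)*(-963) = 3 - 321 = -318)
1/U(-831, 98) = 1/(-318) = -1/318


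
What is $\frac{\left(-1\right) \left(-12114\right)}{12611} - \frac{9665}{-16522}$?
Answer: $\frac{322032823}{208358942} \approx 1.5456$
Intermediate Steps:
$\frac{\left(-1\right) \left(-12114\right)}{12611} - \frac{9665}{-16522} = 12114 \cdot \frac{1}{12611} - - \frac{9665}{16522} = \frac{12114}{12611} + \frac{9665}{16522} = \frac{322032823}{208358942}$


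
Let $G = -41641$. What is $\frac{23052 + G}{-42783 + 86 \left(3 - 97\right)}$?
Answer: $\frac{18589}{50867} \approx 0.36544$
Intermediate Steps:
$\frac{23052 + G}{-42783 + 86 \left(3 - 97\right)} = \frac{23052 - 41641}{-42783 + 86 \left(3 - 97\right)} = - \frac{18589}{-42783 + 86 \left(-94\right)} = - \frac{18589}{-42783 - 8084} = - \frac{18589}{-50867} = \left(-18589\right) \left(- \frac{1}{50867}\right) = \frac{18589}{50867}$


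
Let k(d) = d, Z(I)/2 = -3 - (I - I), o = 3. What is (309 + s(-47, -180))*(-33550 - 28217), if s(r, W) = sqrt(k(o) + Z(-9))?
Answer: -19086003 - 61767*I*sqrt(3) ≈ -1.9086e+7 - 1.0698e+5*I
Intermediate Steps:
Z(I) = -6 (Z(I) = 2*(-3 - (I - I)) = 2*(-3 - 1*0) = 2*(-3 + 0) = 2*(-3) = -6)
s(r, W) = I*sqrt(3) (s(r, W) = sqrt(3 - 6) = sqrt(-3) = I*sqrt(3))
(309 + s(-47, -180))*(-33550 - 28217) = (309 + I*sqrt(3))*(-33550 - 28217) = (309 + I*sqrt(3))*(-61767) = -19086003 - 61767*I*sqrt(3)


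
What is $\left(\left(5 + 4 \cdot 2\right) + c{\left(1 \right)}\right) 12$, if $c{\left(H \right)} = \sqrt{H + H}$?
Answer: $156 + 12 \sqrt{2} \approx 172.97$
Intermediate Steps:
$c{\left(H \right)} = \sqrt{2} \sqrt{H}$ ($c{\left(H \right)} = \sqrt{2 H} = \sqrt{2} \sqrt{H}$)
$\left(\left(5 + 4 \cdot 2\right) + c{\left(1 \right)}\right) 12 = \left(\left(5 + 4 \cdot 2\right) + \sqrt{2} \sqrt{1}\right) 12 = \left(\left(5 + 8\right) + \sqrt{2} \cdot 1\right) 12 = \left(13 + \sqrt{2}\right) 12 = 156 + 12 \sqrt{2}$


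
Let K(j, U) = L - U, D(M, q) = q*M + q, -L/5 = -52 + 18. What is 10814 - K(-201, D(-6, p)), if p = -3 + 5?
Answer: 10634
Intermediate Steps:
p = 2
L = 170 (L = -5*(-52 + 18) = -5*(-34) = 170)
D(M, q) = q + M*q (D(M, q) = M*q + q = q + M*q)
K(j, U) = 170 - U
10814 - K(-201, D(-6, p)) = 10814 - (170 - 2*(1 - 6)) = 10814 - (170 - 2*(-5)) = 10814 - (170 - 1*(-10)) = 10814 - (170 + 10) = 10814 - 1*180 = 10814 - 180 = 10634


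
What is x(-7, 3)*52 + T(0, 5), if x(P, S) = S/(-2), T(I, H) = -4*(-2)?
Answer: -70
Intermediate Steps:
T(I, H) = 8
x(P, S) = -S/2 (x(P, S) = S*(-½) = -S/2)
x(-7, 3)*52 + T(0, 5) = -½*3*52 + 8 = -3/2*52 + 8 = -78 + 8 = -70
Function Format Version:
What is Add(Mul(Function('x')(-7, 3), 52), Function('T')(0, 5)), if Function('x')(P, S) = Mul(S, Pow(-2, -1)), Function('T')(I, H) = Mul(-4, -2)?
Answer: -70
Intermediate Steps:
Function('T')(I, H) = 8
Function('x')(P, S) = Mul(Rational(-1, 2), S) (Function('x')(P, S) = Mul(S, Rational(-1, 2)) = Mul(Rational(-1, 2), S))
Add(Mul(Function('x')(-7, 3), 52), Function('T')(0, 5)) = Add(Mul(Mul(Rational(-1, 2), 3), 52), 8) = Add(Mul(Rational(-3, 2), 52), 8) = Add(-78, 8) = -70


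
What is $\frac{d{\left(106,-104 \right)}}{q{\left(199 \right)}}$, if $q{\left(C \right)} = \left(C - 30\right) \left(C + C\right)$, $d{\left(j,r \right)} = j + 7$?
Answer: $\frac{113}{67262} \approx 0.00168$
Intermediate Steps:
$d{\left(j,r \right)} = 7 + j$
$q{\left(C \right)} = 2 C \left(-30 + C\right)$ ($q{\left(C \right)} = \left(-30 + C\right) 2 C = 2 C \left(-30 + C\right)$)
$\frac{d{\left(106,-104 \right)}}{q{\left(199 \right)}} = \frac{7 + 106}{2 \cdot 199 \left(-30 + 199\right)} = \frac{113}{2 \cdot 199 \cdot 169} = \frac{113}{67262}$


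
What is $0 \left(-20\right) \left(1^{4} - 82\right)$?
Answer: $0$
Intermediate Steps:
$0 \left(-20\right) \left(1^{4} - 82\right) = 0 \left(1 - 82\right) = 0 \left(-81\right) = 0$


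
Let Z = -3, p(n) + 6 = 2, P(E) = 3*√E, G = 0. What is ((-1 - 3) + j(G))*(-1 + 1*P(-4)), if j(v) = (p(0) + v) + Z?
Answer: 11 - 66*I ≈ 11.0 - 66.0*I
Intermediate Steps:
p(n) = -4 (p(n) = -6 + 2 = -4)
j(v) = -7 + v (j(v) = (-4 + v) - 3 = -7 + v)
((-1 - 3) + j(G))*(-1 + 1*P(-4)) = ((-1 - 3) + (-7 + 0))*(-1 + 1*(3*√(-4))) = (-4 - 7)*(-1 + 1*(3*(2*I))) = -11*(-1 + 1*(6*I)) = -11*(-1 + 6*I) = 11 - 66*I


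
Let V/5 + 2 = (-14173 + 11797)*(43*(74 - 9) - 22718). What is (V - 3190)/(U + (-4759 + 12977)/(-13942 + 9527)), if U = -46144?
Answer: -74639371900/14552427 ≈ -5129.0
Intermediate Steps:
V = 236685230 (V = -10 + 5*((-14173 + 11797)*(43*(74 - 9) - 22718)) = -10 + 5*(-2376*(43*65 - 22718)) = -10 + 5*(-2376*(2795 - 22718)) = -10 + 5*(-2376*(-19923)) = -10 + 5*47337048 = -10 + 236685240 = 236685230)
(V - 3190)/(U + (-4759 + 12977)/(-13942 + 9527)) = (236685230 - 3190)/(-46144 + (-4759 + 12977)/(-13942 + 9527)) = 236682040/(-46144 + 8218/(-4415)) = 236682040/(-46144 + 8218*(-1/4415)) = 236682040/(-46144 - 8218/4415) = 236682040/(-203733978/4415) = 236682040*(-4415/203733978) = -74639371900/14552427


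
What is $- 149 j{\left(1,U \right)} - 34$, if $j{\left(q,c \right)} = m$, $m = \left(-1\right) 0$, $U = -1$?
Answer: $-34$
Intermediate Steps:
$m = 0$
$j{\left(q,c \right)} = 0$
$- 149 j{\left(1,U \right)} - 34 = \left(-149\right) 0 - 34 = 0 - 34 = -34$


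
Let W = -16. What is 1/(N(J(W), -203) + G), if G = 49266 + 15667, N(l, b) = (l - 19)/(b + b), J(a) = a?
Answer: 58/3766119 ≈ 1.5400e-5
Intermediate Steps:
N(l, b) = (-19 + l)/(2*b) (N(l, b) = (-19 + l)/((2*b)) = (-19 + l)*(1/(2*b)) = (-19 + l)/(2*b))
G = 64933
1/(N(J(W), -203) + G) = 1/((½)*(-19 - 16)/(-203) + 64933) = 1/((½)*(-1/203)*(-35) + 64933) = 1/(5/58 + 64933) = 1/(3766119/58) = 58/3766119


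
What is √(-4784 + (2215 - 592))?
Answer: I*√3161 ≈ 56.223*I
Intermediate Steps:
√(-4784 + (2215 - 592)) = √(-4784 + 1623) = √(-3161) = I*√3161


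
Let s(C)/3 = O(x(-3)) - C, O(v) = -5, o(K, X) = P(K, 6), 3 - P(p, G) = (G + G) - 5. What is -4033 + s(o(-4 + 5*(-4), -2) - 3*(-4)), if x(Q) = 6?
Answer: -4072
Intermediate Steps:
P(p, G) = 8 - 2*G (P(p, G) = 3 - ((G + G) - 5) = 3 - (2*G - 5) = 3 - (-5 + 2*G) = 3 + (5 - 2*G) = 8 - 2*G)
o(K, X) = -4 (o(K, X) = 8 - 2*6 = 8 - 12 = -4)
s(C) = -15 - 3*C (s(C) = 3*(-5 - C) = -15 - 3*C)
-4033 + s(o(-4 + 5*(-4), -2) - 3*(-4)) = -4033 + (-15 - 3*(-4 - 3*(-4))) = -4033 + (-15 - 3*(-4 + 12)) = -4033 + (-15 - 3*8) = -4033 + (-15 - 24) = -4033 - 39 = -4072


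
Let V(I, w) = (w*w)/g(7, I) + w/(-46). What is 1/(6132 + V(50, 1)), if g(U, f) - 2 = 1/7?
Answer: 690/4231387 ≈ 0.00016307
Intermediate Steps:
g(U, f) = 15/7 (g(U, f) = 2 + 1/7 = 2 + ⅐ = 15/7)
V(I, w) = -w/46 + 7*w²/15 (V(I, w) = (w*w)/(15/7) + w/(-46) = w²*(7/15) + w*(-1/46) = 7*w²/15 - w/46 = -w/46 + 7*w²/15)
1/(6132 + V(50, 1)) = 1/(6132 + (1/690)*1*(-15 + 322*1)) = 1/(6132 + (1/690)*1*(-15 + 322)) = 1/(6132 + (1/690)*1*307) = 1/(6132 + 307/690) = 1/(4231387/690) = 690/4231387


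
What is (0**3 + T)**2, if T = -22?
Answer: 484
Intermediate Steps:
(0**3 + T)**2 = (0**3 - 22)**2 = (0 - 22)**2 = (-22)**2 = 484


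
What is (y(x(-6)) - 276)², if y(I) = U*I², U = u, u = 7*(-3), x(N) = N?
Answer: 1065024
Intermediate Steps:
u = -21
U = -21
y(I) = -21*I²
(y(x(-6)) - 276)² = (-21*(-6)² - 276)² = (-21*36 - 276)² = (-756 - 276)² = (-1032)² = 1065024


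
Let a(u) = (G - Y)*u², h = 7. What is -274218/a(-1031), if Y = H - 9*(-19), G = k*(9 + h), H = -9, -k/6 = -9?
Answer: -45703/124366437 ≈ -0.00036749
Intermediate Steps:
k = 54 (k = -6*(-9) = 54)
G = 864 (G = 54*(9 + 7) = 54*16 = 864)
Y = 162 (Y = -9 - 9*(-19) = -9 + 171 = 162)
a(u) = 702*u² (a(u) = (864 - 1*162)*u² = (864 - 162)*u² = 702*u²)
-274218/a(-1031) = -274218/(702*(-1031)²) = -274218/(702*1062961) = -274218/746198622 = -274218*1/746198622 = -45703/124366437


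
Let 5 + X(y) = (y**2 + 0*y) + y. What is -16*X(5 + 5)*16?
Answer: -26880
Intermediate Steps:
X(y) = -5 + y + y**2 (X(y) = -5 + ((y**2 + 0*y) + y) = -5 + ((y**2 + 0) + y) = -5 + (y**2 + y) = -5 + (y + y**2) = -5 + y + y**2)
-16*X(5 + 5)*16 = -16*(-5 + (5 + 5) + (5 + 5)**2)*16 = -16*(-5 + 10 + 10**2)*16 = -16*(-5 + 10 + 100)*16 = -16*105*16 = -1680*16 = -26880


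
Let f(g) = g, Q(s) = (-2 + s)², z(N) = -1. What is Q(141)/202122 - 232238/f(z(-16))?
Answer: 46940428357/202122 ≈ 2.3224e+5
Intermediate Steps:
Q(141)/202122 - 232238/f(z(-16)) = (-2 + 141)²/202122 - 232238/(-1) = 139²*(1/202122) - 232238*(-1) = 19321*(1/202122) + 232238 = 19321/202122 + 232238 = 46940428357/202122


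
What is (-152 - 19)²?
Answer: 29241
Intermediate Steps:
(-152 - 19)² = (-171)² = 29241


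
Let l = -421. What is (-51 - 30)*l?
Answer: 34101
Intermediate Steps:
(-51 - 30)*l = (-51 - 30)*(-421) = -81*(-421) = 34101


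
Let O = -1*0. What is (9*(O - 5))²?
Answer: 2025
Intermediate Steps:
O = 0
(9*(O - 5))² = (9*(0 - 5))² = (9*(-5))² = (-45)² = 2025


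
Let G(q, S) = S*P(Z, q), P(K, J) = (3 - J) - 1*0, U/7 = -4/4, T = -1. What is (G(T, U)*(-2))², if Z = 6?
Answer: 3136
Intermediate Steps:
U = -7 (U = 7*(-4/4) = 7*(-4*¼) = 7*(-1) = -7)
P(K, J) = 3 - J (P(K, J) = (3 - J) + 0 = 3 - J)
G(q, S) = S*(3 - q)
(G(T, U)*(-2))² = (-7*(3 - 1*(-1))*(-2))² = (-7*(3 + 1)*(-2))² = (-7*4*(-2))² = (-28*(-2))² = 56² = 3136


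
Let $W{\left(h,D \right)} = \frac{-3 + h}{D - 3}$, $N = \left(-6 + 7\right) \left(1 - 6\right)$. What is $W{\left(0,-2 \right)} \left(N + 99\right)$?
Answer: $\frac{282}{5} \approx 56.4$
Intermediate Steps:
$N = -5$ ($N = 1 \left(1 - 6\right) = 1 \left(-5\right) = -5$)
$W{\left(h,D \right)} = \frac{-3 + h}{-3 + D}$
$W{\left(0,-2 \right)} \left(N + 99\right) = \frac{-3 + 0}{-3 - 2} \left(-5 + 99\right) = \frac{1}{-5} \left(-3\right) 94 = \left(- \frac{1}{5}\right) \left(-3\right) 94 = \frac{3}{5} \cdot 94 = \frac{282}{5}$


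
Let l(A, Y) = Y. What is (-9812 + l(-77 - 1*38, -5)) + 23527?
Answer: 13710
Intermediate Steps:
(-9812 + l(-77 - 1*38, -5)) + 23527 = (-9812 - 5) + 23527 = -9817 + 23527 = 13710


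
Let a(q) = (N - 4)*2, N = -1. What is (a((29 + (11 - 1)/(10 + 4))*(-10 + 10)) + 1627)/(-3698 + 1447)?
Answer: -1617/2251 ≈ -0.71835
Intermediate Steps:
a(q) = -10 (a(q) = (-1 - 4)*2 = -5*2 = -10)
(a((29 + (11 - 1)/(10 + 4))*(-10 + 10)) + 1627)/(-3698 + 1447) = (-10 + 1627)/(-3698 + 1447) = 1617/(-2251) = 1617*(-1/2251) = -1617/2251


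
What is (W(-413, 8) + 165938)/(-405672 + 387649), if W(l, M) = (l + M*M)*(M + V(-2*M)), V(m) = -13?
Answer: -167683/18023 ≈ -9.3038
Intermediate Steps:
W(l, M) = (-13 + M)*(l + M²) (W(l, M) = (l + M*M)*(M - 13) = (l + M²)*(-13 + M) = (-13 + M)*(l + M²))
(W(-413, 8) + 165938)/(-405672 + 387649) = ((8³ - 13*(-413) - 13*8² + 8*(-413)) + 165938)/(-405672 + 387649) = ((512 + 5369 - 13*64 - 3304) + 165938)/(-18023) = ((512 + 5369 - 832 - 3304) + 165938)*(-1/18023) = (1745 + 165938)*(-1/18023) = 167683*(-1/18023) = -167683/18023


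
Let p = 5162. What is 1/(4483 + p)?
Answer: 1/9645 ≈ 0.00010368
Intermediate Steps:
1/(4483 + p) = 1/(4483 + 5162) = 1/9645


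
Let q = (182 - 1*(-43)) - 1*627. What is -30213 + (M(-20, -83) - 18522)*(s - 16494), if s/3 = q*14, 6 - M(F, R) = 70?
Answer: 620333295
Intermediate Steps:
M(F, R) = -64 (M(F, R) = 6 - 1*70 = 6 - 70 = -64)
q = -402 (q = (182 + 43) - 627 = 225 - 627 = -402)
s = -16884 (s = 3*(-402*14) = 3*(-5628) = -16884)
-30213 + (M(-20, -83) - 18522)*(s - 16494) = -30213 + (-64 - 18522)*(-16884 - 16494) = -30213 - 18586*(-33378) = -30213 + 620363508 = 620333295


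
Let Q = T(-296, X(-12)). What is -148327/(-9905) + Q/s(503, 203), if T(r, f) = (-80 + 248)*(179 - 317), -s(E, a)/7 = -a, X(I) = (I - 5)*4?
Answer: -384997/287245 ≈ -1.3403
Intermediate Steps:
X(I) = -20 + 4*I (X(I) = (-5 + I)*4 = -20 + 4*I)
s(E, a) = 7*a (s(E, a) = -(-7)*a = 7*a)
T(r, f) = -23184 (T(r, f) = 168*(-138) = -23184)
Q = -23184
-148327/(-9905) + Q/s(503, 203) = -148327/(-9905) - 23184/(7*203) = -148327*(-1/9905) - 23184/1421 = 148327/9905 - 23184*1/1421 = 148327/9905 - 3312/203 = -384997/287245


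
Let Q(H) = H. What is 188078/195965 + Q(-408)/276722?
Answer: 2362062118/2464901215 ≈ 0.95828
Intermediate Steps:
188078/195965 + Q(-408)/276722 = 188078/195965 - 408/276722 = 188078*(1/195965) - 408*1/276722 = 17098/17815 - 204/138361 = 2362062118/2464901215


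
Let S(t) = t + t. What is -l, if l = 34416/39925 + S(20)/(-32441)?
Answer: -1114892456/1295206925 ≈ -0.86078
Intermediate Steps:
S(t) = 2*t
l = 1114892456/1295206925 (l = 34416/39925 + (2*20)/(-32441) = 34416*(1/39925) + 40*(-1/32441) = 34416/39925 - 40/32441 = 1114892456/1295206925 ≈ 0.86078)
-l = -1*1114892456/1295206925 = -1114892456/1295206925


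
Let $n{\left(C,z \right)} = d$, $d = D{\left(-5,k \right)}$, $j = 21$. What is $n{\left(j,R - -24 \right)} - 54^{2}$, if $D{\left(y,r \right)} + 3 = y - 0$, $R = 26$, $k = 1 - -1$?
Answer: $-2924$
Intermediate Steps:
$k = 2$ ($k = 1 + 1 = 2$)
$D{\left(y,r \right)} = -3 + y$ ($D{\left(y,r \right)} = -3 + \left(y - 0\right) = -3 + \left(y + 0\right) = -3 + y$)
$d = -8$ ($d = -3 - 5 = -8$)
$n{\left(C,z \right)} = -8$
$n{\left(j,R - -24 \right)} - 54^{2} = -8 - 54^{2} = -8 - 2916 = -2924$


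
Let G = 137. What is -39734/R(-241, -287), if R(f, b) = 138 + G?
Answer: -39734/275 ≈ -144.49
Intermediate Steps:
R(f, b) = 275 (R(f, b) = 138 + 137 = 275)
-39734/R(-241, -287) = -39734/275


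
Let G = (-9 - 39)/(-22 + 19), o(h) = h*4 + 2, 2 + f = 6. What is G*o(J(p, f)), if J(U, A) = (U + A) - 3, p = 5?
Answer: 416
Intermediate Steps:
f = 4 (f = -2 + 6 = 4)
J(U, A) = -3 + A + U (J(U, A) = (A + U) - 3 = -3 + A + U)
o(h) = 2 + 4*h (o(h) = 4*h + 2 = 2 + 4*h)
G = 16 (G = -48/(-3) = -48*(-⅓) = 16)
G*o(J(p, f)) = 16*(2 + 4*(-3 + 4 + 5)) = 16*(2 + 4*6) = 16*(2 + 24) = 16*26 = 416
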